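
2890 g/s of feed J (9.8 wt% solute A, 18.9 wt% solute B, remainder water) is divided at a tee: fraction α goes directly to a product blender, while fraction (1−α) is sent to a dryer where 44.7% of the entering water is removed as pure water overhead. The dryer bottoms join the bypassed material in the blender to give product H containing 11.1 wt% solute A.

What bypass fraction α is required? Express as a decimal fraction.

All 2890×0.098 = 283.22 g/s of solute A reaches H, so H = 283.22/0.111 = 2551.5 g/s and vapour = 338.47 g/s.
The evaporator receives (1−α)·2890 of feed at 0.713 water and removes 0.447 of that water:
0.447×0.713×(1−α)×2890 = 338.47
(1−α) = 338.47/921.07 = 0.3675;  α = 0.6325.

0.633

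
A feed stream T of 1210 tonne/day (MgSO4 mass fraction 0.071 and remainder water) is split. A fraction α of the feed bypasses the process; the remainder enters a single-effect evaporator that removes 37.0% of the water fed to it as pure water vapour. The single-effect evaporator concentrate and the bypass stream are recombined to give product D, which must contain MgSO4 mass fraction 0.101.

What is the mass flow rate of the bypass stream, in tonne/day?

All 1210×0.071 = 85.91 tonne/day of MgSO4 reaches D, so D = 85.91/0.101 = 850.59 tonne/day and vapour = 359.41 tonne/day.
The evaporator receives (1−α)·1210 of feed at 0.929 water and removes 0.370 of that water:
0.370×0.929×(1−α)×1210 = 359.41
(1−α) = 359.41/415.91 = 0.8641;  α = 0.1359.
Bypass flow = 0.1359×1210 = 164.39 tonne/day.

164.4 tonne/day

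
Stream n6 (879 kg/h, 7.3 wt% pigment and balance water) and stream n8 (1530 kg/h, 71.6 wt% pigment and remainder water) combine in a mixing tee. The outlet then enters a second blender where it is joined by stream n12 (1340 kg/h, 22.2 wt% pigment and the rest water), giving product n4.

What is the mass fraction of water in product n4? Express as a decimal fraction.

Overall, product flow = 3749 kg/h.
water in = 879×0.927 + 1530×0.284 + 1340×0.778 = 2291.9 kg/h.
water fraction in n4 = 0.611.

0.611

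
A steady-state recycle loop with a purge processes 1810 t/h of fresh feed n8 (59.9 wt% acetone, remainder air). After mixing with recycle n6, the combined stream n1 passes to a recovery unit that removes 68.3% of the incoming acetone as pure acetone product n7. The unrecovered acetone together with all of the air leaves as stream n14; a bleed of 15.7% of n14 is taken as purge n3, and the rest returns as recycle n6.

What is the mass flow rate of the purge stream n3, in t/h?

799.4 t/h

air enters only via n8 and leaves only via the purge: 1810×0.401 = 0.157×(air in n14), and the recovery unit passes all air, so air in n1 = air in n14 = 4623 t/h.
acetone in n1: m_A = 1810×0.599 + (1−0.157)·(1−0.683)·m_A, so m_A = 1084.2/0.7328 = 1479.6 t/h.
n14 = (1−0.683)×1479.6 + 4623 = 5092 t/h.
Purge n3 = 0.157×5092 = 799.45 t/h.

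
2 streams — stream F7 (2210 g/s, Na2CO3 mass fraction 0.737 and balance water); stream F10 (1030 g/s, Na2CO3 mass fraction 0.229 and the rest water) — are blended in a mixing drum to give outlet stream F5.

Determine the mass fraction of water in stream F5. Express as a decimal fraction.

Total flow out = 2210 + 1030 = 3240 g/s.
water in = 2210×0.263 + 1030×0.771 = 1375.4 g/s.
water mass fraction in F5 = 1375.4/3240 = 0.424.

0.424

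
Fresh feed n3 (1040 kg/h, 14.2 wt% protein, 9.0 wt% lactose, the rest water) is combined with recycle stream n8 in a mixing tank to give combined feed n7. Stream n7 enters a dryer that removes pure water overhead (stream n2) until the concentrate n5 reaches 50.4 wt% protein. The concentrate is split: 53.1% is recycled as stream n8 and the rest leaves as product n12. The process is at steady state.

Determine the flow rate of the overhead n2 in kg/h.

Overall protein balance (none leaves overhead): protein in fresh feed = protein in product, i.e. 1040×0.142 = (1−0.531)·n5·0.504.
n5 = 147.68/(0.504×0.469) = 624.77 kg/h.
Recycle n8 = 0.531×624.77 = 331.75 kg/h.
Combined feed n7 = 1040 + 331.75 = 1371.8 kg/h.
Overhead n2 = n7 − n5 = 1371.8 − 624.77 = 746.98 kg/h.

747 kg/h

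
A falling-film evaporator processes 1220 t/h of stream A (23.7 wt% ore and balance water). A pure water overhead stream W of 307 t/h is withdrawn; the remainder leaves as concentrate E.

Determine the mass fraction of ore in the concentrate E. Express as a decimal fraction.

0.317

ore is not removed: 1220×0.237 = 289.14 t/h of ore enters E.
Concentrate = 1220 − 307 = 913 t/h.
Mass fraction = 289.14/913 = 0.317.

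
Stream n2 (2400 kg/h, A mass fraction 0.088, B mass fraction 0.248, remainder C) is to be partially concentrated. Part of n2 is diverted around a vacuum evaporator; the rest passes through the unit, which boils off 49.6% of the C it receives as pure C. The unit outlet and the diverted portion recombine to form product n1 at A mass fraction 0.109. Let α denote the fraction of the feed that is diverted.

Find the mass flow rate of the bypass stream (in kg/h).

996 kg/h

All 2400×0.088 = 211.2 kg/h of A reaches n1, so n1 = 211.2/0.109 = 1937.6 kg/h and vapour = 462.39 kg/h.
The evaporator receives (1−α)·2400 of feed at 0.664 C and removes 0.496 of that C:
0.496×0.664×(1−α)×2400 = 462.39
(1−α) = 462.39/790.43 = 0.5850;  α = 0.4150.
Bypass flow = 0.4150×2400 = 996.04 kg/h.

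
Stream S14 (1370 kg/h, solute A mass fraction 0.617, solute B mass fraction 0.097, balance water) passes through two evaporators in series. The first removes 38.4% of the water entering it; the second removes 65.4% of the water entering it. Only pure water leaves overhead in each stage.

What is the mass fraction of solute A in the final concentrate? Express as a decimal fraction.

water in feed = 1370×0.286 = 391.82 kg/h.
After stage 1: water left = (1−0.384)×391.82 = 241.36; stream total = 1219.5 kg/h.
After stage 2: water left = (1−0.654)×241.36 = 83.511; final concentrate = 1061.7 kg/h.
solute A fraction = 845.29/1061.7 = 0.796.

0.796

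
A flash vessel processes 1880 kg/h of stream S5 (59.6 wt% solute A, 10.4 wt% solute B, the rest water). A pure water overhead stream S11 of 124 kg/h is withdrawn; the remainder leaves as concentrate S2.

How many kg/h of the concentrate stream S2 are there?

1756 kg/h

Concentrate = 1880 − 124 = 1756 kg/h.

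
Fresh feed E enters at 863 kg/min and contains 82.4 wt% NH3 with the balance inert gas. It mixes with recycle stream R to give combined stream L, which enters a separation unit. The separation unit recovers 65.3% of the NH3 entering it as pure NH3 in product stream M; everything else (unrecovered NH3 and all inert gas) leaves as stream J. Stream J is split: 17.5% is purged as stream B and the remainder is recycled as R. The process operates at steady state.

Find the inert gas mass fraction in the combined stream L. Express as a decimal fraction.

0.4656

inert gas enters only via E and leaves only via the purge: 863×0.176 = 0.175×(inert gas in J), and the separation unit passes all inert gas, so inert gas in L = inert gas in J = 867.93 kg/min.
NH3 in L: m_A = 863×0.824 + (1−0.175)·(1−0.653)·m_A, so m_A = 711.11/0.7137 = 996.34 kg/min.
L = 996.34 + 867.93 = 1864.3 kg/min.
inert gas fraction in L = 867.93/1864.3 = 0.4656.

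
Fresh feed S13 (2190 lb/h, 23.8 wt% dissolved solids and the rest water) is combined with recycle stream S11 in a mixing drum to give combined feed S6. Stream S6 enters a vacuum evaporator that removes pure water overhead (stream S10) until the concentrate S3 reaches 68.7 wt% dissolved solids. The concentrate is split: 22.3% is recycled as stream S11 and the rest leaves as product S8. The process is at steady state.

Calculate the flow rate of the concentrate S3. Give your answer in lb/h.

Overall dissolved solids balance (none leaves overhead): dissolved solids in fresh feed = dissolved solids in product, i.e. 2190×0.238 = (1−0.223)·S3·0.687.
S3 = 521.22/(0.687×0.777) = 976.43 lb/h.

976.4 lb/h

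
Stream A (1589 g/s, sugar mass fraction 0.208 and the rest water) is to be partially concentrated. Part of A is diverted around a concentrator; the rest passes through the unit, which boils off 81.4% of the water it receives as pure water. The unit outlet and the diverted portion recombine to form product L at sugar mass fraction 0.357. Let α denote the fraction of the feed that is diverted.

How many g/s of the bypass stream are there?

560.3 g/s

All 1589×0.208 = 330.51 g/s of sugar reaches L, so L = 330.51/0.357 = 925.8 g/s and vapour = 663.2 g/s.
The evaporator receives (1−α)·1589 of feed at 0.792 water and removes 0.814 of that water:
0.814×0.792×(1−α)×1589 = 663.2
(1−α) = 663.2/1024.4 = 0.6474;  α = 0.3526.
Bypass flow = 0.3526×1589 = 560.29 g/s.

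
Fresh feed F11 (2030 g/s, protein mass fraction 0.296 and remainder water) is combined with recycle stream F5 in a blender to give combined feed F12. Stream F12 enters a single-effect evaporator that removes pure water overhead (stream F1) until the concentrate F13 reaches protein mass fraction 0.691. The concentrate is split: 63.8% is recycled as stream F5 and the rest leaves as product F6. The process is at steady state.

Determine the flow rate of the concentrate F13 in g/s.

2402 g/s

Overall protein balance (none leaves overhead): protein in fresh feed = protein in product, i.e. 2030×0.296 = (1−0.638)·F13·0.691.
F13 = 600.88/(0.691×0.362) = 2402.2 g/s.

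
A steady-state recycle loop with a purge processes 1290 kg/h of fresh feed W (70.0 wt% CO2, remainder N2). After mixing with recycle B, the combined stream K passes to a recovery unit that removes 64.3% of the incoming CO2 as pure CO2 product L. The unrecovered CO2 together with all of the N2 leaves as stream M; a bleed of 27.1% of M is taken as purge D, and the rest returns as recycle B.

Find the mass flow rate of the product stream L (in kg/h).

784.9 kg/h

CO2 in K: m_A = 1290×0.700 + (1−0.271)·(1−0.643)·m_A, so m_A = 903/0.7397 = 1220.7 kg/h.
Product L = 0.643×1220.7 = 784.9 kg/h.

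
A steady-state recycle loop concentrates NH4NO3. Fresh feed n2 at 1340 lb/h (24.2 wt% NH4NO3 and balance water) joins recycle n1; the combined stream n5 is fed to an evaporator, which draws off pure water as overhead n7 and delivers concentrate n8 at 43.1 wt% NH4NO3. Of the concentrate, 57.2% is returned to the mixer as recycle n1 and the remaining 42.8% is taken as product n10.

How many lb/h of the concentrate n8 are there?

1758 lb/h

Overall NH4NO3 balance (none leaves overhead): NH4NO3 in fresh feed = NH4NO3 in product, i.e. 1340×0.242 = (1−0.572)·n8·0.431.
n8 = 324.28/(0.431×0.428) = 1757.9 lb/h.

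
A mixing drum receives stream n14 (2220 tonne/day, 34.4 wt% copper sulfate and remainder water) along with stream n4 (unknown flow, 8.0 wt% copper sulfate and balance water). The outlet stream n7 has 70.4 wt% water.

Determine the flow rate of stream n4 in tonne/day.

493.3 tonne/day

Let n4 be the unknown flow. Total out = 2220 + n4.
water balance: 1456.3 + 0.920·n4 = 0.704·(2220 + n4)
(0.920 − 0.704)·n4 = 0.704×2220 − 1456.3 = 106.56
n4 = 106.56 / 0.216 = 493.33 tonne/day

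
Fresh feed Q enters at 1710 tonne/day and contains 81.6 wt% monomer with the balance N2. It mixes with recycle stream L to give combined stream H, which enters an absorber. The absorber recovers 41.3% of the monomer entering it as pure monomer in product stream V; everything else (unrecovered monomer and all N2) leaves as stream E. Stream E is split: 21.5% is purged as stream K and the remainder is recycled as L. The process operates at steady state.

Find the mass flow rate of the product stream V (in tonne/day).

1069 tonne/day

monomer in H: m_A = 1710×0.816 + (1−0.215)·(1−0.413)·m_A, so m_A = 1395.4/0.5392 = 2587.8 tonne/day.
Product V = 0.413×2587.8 = 1068.8 tonne/day.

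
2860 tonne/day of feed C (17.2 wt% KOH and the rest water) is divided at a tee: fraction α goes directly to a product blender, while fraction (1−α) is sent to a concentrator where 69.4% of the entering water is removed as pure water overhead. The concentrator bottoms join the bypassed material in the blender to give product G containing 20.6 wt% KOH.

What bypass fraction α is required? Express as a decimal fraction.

All 2860×0.172 = 491.92 tonne/day of KOH reaches G, so G = 491.92/0.206 = 2388 tonne/day and vapour = 472.04 tonne/day.
The evaporator receives (1−α)·2860 of feed at 0.828 water and removes 0.694 of that water:
0.694×0.828×(1−α)×2860 = 472.04
(1−α) = 472.04/1643.4 = 0.2872;  α = 0.7128.

0.713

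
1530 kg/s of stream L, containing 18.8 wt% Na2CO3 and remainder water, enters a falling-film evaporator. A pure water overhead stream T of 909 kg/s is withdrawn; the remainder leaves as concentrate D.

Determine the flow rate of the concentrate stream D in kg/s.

Concentrate = 1530 − 909 = 621 kg/s.

621 kg/s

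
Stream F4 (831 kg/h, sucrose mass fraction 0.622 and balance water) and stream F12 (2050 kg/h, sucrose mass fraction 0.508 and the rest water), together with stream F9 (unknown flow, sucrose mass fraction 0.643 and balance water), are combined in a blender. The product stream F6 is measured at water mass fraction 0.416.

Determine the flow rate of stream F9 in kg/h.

2105 kg/h

Let F9 be the unknown flow. Total out = 2881 + F9.
water balance: 1322.7 + 0.357·F9 = 0.416·(2881 + F9)
(0.357 − 0.416)·F9 = 0.416×2881 − 1322.7 = -124.22
F9 = -124.22 / -0.059 = 2105.5 kg/h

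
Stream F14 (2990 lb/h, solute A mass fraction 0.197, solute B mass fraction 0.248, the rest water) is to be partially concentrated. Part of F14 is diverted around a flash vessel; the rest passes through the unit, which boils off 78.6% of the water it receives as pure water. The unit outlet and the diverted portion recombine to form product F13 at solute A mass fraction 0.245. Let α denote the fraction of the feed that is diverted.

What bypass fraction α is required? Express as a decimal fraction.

0.551

All 2990×0.197 = 589.03 lb/h of solute A reaches F13, so F13 = 589.03/0.245 = 2404.2 lb/h and vapour = 585.8 lb/h.
The evaporator receives (1−α)·2990 of feed at 0.555 water and removes 0.786 of that water:
0.786×0.555×(1−α)×2990 = 585.8
(1−α) = 585.8/1304.3 = 0.4491;  α = 0.5509.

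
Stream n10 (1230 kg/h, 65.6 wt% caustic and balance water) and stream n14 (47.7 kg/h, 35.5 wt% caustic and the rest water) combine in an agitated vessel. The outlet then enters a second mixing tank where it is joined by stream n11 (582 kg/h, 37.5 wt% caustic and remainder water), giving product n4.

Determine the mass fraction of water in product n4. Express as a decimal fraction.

Overall, product flow = 1859.7 kg/h.
water in = 1230×0.344 + 47.7×0.645 + 582×0.625 = 817.64 kg/h.
water fraction in n4 = 0.440.

0.440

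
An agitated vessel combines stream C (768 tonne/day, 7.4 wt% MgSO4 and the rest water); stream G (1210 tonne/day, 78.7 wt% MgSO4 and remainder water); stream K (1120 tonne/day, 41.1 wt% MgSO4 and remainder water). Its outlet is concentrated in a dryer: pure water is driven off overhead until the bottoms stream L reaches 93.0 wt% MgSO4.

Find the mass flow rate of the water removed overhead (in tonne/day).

MgSO4 entering = 768×0.074 + 1210×0.787 + 1120×0.411 = 1469.4 tonne/day.
All MgSO4 reports to L, so L = 1469.4/0.930 = 1580 tonne/day.
Total feed = 3098 tonne/day; overhead = 3098 − 1580 = 1518 tonne/day.

1518 tonne/day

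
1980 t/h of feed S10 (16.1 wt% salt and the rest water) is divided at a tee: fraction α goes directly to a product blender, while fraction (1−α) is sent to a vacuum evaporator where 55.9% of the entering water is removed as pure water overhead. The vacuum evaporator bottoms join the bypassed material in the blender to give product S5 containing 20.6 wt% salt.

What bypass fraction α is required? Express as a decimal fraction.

0.534

All 1980×0.161 = 318.78 t/h of salt reaches S5, so S5 = 318.78/0.206 = 1547.5 t/h and vapour = 432.52 t/h.
The evaporator receives (1−α)·1980 of feed at 0.839 water and removes 0.559 of that water:
0.559×0.839×(1−α)×1980 = 432.52
(1−α) = 432.52/928.62 = 0.4658;  α = 0.5342.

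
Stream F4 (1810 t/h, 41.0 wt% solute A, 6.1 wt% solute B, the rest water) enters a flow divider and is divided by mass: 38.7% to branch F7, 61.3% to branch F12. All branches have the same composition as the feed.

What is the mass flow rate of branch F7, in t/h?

Branch F7 flow = 0.387×1810 = 700.47 t/h.

700.5 t/h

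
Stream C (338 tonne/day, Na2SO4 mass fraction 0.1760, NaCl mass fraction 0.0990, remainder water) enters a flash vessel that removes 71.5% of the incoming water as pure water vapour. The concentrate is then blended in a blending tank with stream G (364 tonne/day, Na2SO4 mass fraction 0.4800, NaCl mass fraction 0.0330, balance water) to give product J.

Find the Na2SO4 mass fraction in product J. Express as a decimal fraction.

Vapour removed = 0.715×0.725×338 = 175.21 tonne/day; concentrate = 162.79 tonne/day.
Na2SO4 reaching the mixer = 59.488 (from concentrate) + 364×0.480 = 234.21 tonne/day.
Product flow = 162.79 + 364 = 526.79 tonne/day; Na2SO4 fraction = 0.4446.

0.4446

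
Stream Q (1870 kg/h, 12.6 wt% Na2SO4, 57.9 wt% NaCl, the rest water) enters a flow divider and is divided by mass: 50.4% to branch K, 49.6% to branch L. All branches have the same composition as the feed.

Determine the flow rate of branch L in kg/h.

Branch L flow = 0.496×1870 = 927.52 kg/h.

927.5 kg/h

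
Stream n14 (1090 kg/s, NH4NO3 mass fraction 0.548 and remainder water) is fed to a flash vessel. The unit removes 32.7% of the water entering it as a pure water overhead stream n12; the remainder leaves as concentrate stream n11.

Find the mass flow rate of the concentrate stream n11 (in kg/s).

water entering = 1090×0.452 = 492.68 kg/s; overhead removed = 0.327×492.68 = 161.11 kg/s.
Concentrate = 1090 − 161.11 = 928.89 kg/s.

928.9 kg/s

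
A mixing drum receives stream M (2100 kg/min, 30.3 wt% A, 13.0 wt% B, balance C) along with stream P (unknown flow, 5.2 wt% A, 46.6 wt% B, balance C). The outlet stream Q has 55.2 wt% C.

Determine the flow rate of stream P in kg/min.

450 kg/min

Let P be the unknown flow. Total out = 2100 + P.
C balance: 1190.7 + 0.482·P = 0.552·(2100 + P)
(0.482 − 0.552)·P = 0.552×2100 − 1190.7 = -31.5
P = -31.5 / -0.070 = 450 kg/min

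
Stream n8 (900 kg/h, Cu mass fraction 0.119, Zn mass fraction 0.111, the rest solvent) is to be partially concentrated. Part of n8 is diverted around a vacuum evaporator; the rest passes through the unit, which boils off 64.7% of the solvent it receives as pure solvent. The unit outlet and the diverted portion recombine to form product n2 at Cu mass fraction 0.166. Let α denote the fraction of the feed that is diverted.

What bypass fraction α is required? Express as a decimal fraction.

All 900×0.119 = 107.1 kg/h of Cu reaches n2, so n2 = 107.1/0.166 = 645.18 kg/h and vapour = 254.82 kg/h.
The evaporator receives (1−α)·900 of feed at 0.770 solvent and removes 0.647 of that solvent:
0.647×0.770×(1−α)×900 = 254.82
(1−α) = 254.82/448.37 = 0.5683;  α = 0.4317.

0.432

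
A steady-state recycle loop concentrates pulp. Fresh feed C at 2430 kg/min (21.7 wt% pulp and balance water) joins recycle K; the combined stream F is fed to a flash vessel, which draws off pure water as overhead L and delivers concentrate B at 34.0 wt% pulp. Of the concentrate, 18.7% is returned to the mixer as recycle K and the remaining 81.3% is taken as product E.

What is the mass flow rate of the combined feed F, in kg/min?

2787 kg/min

Overall pulp balance (none leaves overhead): pulp in fresh feed = pulp in product, i.e. 2430×0.217 = (1−0.187)·B·0.340.
B = 527.31/(0.340×0.813) = 1907.6 kg/min.
Recycle K = 0.187×1907.6 = 356.73 kg/min.
Combined feed F = 2430 + 356.73 = 2786.7 kg/min.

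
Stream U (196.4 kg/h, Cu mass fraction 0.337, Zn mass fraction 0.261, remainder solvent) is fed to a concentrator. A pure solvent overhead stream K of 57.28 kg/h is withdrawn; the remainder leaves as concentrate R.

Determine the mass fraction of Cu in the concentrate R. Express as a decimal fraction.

0.476

Cu is not removed: 196.4×0.337 = 66.187 kg/h of Cu enters R.
Concentrate = 196.4 − 57.28 = 139.12 kg/h.
Mass fraction = 66.187/139.12 = 0.476.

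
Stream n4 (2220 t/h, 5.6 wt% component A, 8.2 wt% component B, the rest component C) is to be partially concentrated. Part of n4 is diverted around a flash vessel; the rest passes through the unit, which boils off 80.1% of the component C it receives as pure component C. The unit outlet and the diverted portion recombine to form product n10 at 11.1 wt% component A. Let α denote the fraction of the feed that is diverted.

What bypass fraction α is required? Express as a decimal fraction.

0.282

All 2220×0.056 = 124.32 t/h of component A reaches n10, so n10 = 124.32/0.111 = 1120 t/h and vapour = 1100 t/h.
The evaporator receives (1−α)·2220 of feed at 0.862 component C and removes 0.801 of that component C:
0.801×0.862×(1−α)×2220 = 1100
(1−α) = 1100/1532.8 = 0.7176;  α = 0.2824.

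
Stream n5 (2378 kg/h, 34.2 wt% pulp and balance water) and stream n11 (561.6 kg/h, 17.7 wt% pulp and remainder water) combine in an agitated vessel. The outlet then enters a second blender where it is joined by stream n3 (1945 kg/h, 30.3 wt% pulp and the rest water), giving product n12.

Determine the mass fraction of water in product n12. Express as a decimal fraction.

Overall, product flow = 4884.6 kg/h.
water in = 2378×0.658 + 561.6×0.823 + 1945×0.697 = 3382.6 kg/h.
water fraction in n12 = 0.693.

0.693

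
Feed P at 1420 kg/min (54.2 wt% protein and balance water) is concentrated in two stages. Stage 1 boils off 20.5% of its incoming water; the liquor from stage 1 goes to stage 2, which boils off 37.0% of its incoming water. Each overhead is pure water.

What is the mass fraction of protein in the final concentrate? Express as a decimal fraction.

water in feed = 1420×0.458 = 650.36 kg/min.
After stage 1: water left = (1−0.205)×650.36 = 517.04; stream total = 1286.7 kg/min.
After stage 2: water left = (1−0.370)×517.04 = 325.73; final concentrate = 1095.4 kg/min.
protein fraction = 769.64/1095.4 = 0.7026.

0.7026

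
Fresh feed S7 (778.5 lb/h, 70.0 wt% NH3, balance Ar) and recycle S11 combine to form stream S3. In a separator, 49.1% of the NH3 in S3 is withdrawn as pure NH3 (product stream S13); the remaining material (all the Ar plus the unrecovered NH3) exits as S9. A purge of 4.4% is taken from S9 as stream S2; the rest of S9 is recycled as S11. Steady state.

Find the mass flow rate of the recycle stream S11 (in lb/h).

5591 lb/h

Ar enters only via S7 and leaves only via the purge: 778.5×0.300 = 0.044×(Ar in S9), and the separator passes all Ar, so Ar in S3 = Ar in S9 = 5308 lb/h.
NH3 in S3: m_A = 778.5×0.700 + (1−0.044)·(1−0.491)·m_A, so m_A = 544.95/0.5134 = 1061.5 lb/h.
S9 = (1−0.491)×1061.5 + 5308 = 5848.2 lb/h.
Recycle S11 = (1−0.044)×5848.2 = 5590.9 lb/h.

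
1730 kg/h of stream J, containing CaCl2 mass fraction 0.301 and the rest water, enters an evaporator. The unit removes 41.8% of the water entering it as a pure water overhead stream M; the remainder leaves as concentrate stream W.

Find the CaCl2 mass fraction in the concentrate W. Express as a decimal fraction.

0.425

CaCl2 is not removed: 1730×0.301 = 520.73 kg/h of CaCl2 enters W.
water entering = 1730×0.699 = 1209.3 kg/h; overhead removed = 0.418×1209.3 = 505.47 kg/h.
Concentrate = 1730 − 505.47 = 1224.5 kg/h.
Mass fraction = 520.73/1224.5 = 0.425.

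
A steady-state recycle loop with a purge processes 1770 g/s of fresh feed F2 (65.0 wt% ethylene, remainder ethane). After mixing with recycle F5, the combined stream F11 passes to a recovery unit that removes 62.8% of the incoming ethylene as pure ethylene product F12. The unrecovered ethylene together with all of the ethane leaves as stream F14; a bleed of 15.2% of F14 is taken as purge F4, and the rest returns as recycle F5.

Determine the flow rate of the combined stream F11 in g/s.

ethane enters only via F2 and leaves only via the purge: 1770×0.350 = 0.152×(ethane in F14), and the recovery unit passes all ethane, so ethane in F11 = ethane in F14 = 4075.7 g/s.
ethylene in F11: m_A = 1770×0.650 + (1−0.152)·(1−0.628)·m_A, so m_A = 1150.5/0.6845 = 1680.7 g/s.
F11 = 1680.7 + 4075.7 = 5756.3 g/s.

5756 g/s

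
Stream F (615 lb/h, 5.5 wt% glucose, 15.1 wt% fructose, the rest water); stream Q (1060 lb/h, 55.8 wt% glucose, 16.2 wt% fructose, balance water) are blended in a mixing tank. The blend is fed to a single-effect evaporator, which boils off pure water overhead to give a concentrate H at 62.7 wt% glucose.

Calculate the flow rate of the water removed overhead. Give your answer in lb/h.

glucose entering = 615×0.055 + 1060×0.558 = 625.31 lb/h.
All glucose reports to H, so H = 625.31/0.627 = 997.3 lb/h.
Total feed = 1675 lb/h; overhead = 1675 − 997.3 = 677.7 lb/h.

677.7 lb/h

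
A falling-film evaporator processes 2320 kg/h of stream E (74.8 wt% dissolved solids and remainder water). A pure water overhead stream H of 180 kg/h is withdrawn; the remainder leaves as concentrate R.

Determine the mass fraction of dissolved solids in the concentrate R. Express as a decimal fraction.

0.811

dissolved solids is not removed: 2320×0.748 = 1735.4 kg/h of dissolved solids enters R.
Concentrate = 2320 − 180 = 2140 kg/h.
Mass fraction = 1735.4/2140 = 0.811.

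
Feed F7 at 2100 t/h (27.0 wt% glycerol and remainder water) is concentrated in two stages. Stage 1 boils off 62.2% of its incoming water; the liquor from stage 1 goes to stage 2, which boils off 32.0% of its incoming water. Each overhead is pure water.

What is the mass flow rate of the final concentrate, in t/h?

961 t/h

water in feed = 2100×0.730 = 1533 t/h.
After stage 1: water left = (1−0.622)×1533 = 579.47; stream total = 1146.5 t/h.
After stage 2: water left = (1−0.320)×579.47 = 394.04; final concentrate = 961.04 t/h.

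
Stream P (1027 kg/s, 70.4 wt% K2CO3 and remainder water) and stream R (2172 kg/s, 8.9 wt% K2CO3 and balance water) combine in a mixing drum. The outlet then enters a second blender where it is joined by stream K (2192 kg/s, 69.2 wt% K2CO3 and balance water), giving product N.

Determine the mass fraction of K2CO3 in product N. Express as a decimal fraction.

0.4513

Overall, product flow = 5391 kg/s.
K2CO3 in = 1027×0.704 + 2172×0.089 + 2192×0.692 = 2433.2 kg/s.
K2CO3 fraction in N = 0.4513.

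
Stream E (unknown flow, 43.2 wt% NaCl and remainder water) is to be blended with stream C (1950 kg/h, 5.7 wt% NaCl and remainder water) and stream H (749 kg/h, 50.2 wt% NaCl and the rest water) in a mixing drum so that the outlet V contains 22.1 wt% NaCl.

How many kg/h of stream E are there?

Let E be the unknown flow. Total out = 2699 + E.
NaCl balance: 487.15 + 0.432·E = 0.221·(2699 + E)
(0.432 − 0.221)·E = 0.221×2699 − 487.15 = 109.33
E = 109.33 / 0.211 = 518.16 kg/h

518.2 kg/h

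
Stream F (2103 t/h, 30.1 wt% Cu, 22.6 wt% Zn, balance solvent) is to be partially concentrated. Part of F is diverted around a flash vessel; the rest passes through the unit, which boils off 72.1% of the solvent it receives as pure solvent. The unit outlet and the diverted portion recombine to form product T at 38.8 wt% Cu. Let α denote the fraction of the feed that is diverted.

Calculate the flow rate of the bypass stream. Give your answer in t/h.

All 2103×0.301 = 633 t/h of Cu reaches T, so T = 633/0.388 = 1631.5 t/h and vapour = 471.55 t/h.
The evaporator receives (1−α)·2103 of feed at 0.473 solvent and removes 0.721 of that solvent:
0.721×0.473×(1−α)×2103 = 471.55
(1−α) = 471.55/717.19 = 0.6575;  α = 0.3425.
Bypass flow = 0.3425×2103 = 720.29 t/h.

720.3 t/h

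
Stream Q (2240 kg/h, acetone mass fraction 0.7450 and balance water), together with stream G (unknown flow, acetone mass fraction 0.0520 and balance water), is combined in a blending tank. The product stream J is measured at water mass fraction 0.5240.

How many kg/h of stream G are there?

Let G be the unknown flow. Total out = 2240 + G.
water balance: 571.2 + 0.948·G = 0.524·(2240 + G)
(0.948 − 0.524)·G = 0.524×2240 − 571.2 = 602.56
G = 602.56 / 0.424 = 1421.1 kg/h

1421 kg/h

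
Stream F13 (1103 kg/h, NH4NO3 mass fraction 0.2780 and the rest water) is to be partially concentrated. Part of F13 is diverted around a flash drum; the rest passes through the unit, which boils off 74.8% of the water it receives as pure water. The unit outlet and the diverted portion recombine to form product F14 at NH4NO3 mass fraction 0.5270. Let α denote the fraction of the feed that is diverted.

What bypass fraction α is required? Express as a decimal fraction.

0.125

All 1103×0.278 = 306.63 kg/h of NH4NO3 reaches F14, so F14 = 306.63/0.527 = 581.85 kg/h and vapour = 521.15 kg/h.
The evaporator receives (1−α)·1103 of feed at 0.722 water and removes 0.748 of that water:
0.748×0.722×(1−α)×1103 = 521.15
(1−α) = 521.15/595.68 = 0.8749;  α = 0.1251.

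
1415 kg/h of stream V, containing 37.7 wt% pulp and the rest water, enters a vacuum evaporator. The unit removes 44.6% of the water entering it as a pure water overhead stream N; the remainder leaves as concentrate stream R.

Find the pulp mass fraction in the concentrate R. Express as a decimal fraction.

0.522

pulp is not removed: 1415×0.377 = 533.46 kg/h of pulp enters R.
water entering = 1415×0.623 = 881.54 kg/h; overhead removed = 0.446×881.54 = 393.17 kg/h.
Concentrate = 1415 − 393.17 = 1021.8 kg/h.
Mass fraction = 533.46/1021.8 = 0.522.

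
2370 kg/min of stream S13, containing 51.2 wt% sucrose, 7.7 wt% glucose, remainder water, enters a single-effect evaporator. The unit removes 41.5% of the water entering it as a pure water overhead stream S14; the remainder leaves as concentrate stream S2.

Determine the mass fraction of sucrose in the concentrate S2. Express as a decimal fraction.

0.6173

sucrose is not removed: 2370×0.512 = 1213.4 kg/min of sucrose enters S2.
water entering = 2370×0.411 = 974.07 kg/min; overhead removed = 0.415×974.07 = 404.24 kg/min.
Concentrate = 2370 − 404.24 = 1965.8 kg/min.
Mass fraction = 1213.4/1965.8 = 0.6173.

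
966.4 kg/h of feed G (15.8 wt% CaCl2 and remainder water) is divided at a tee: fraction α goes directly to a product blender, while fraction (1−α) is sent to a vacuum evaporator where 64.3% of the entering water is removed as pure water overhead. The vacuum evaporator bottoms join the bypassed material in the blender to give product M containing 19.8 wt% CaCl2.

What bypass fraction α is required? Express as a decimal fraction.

0.627

All 966.4×0.158 = 152.69 kg/h of CaCl2 reaches M, so M = 152.69/0.198 = 771.17 kg/h and vapour = 195.23 kg/h.
The evaporator receives (1−α)·966.4 of feed at 0.842 water and removes 0.643 of that water:
0.643×0.842×(1−α)×966.4 = 195.23
(1−α) = 195.23/523.21 = 0.3731;  α = 0.6269.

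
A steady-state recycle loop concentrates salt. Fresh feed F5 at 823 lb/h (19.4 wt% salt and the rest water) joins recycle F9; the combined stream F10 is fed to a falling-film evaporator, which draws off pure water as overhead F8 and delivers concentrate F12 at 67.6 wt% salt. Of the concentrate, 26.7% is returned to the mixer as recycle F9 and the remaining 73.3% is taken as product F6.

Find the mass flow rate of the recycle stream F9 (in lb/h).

86.03 lb/h

Overall salt balance (none leaves overhead): salt in fresh feed = salt in product, i.e. 823×0.194 = (1−0.267)·F12·0.676.
F12 = 159.66/(0.676×0.733) = 322.22 lb/h.
Recycle F9 = 0.267×322.22 = 86.032 lb/h.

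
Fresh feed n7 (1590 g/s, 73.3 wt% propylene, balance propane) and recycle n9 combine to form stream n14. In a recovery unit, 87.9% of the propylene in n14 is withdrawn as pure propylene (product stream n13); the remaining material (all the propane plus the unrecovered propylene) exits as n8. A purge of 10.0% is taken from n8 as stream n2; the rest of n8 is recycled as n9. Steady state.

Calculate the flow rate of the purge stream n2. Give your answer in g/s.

440.4 g/s

propane enters only via n7 and leaves only via the purge: 1590×0.267 = 0.100×(propane in n8), and the recovery unit passes all propane, so propane in n14 = propane in n8 = 4245.3 g/s.
propylene in n14: m_A = 1590×0.733 + (1−0.100)·(1−0.879)·m_A, so m_A = 1165.5/0.8911 = 1307.9 g/s.
n8 = (1−0.879)×1307.9 + 4245.3 = 4403.6 g/s.
Purge n2 = 0.100×4403.6 = 440.36 g/s.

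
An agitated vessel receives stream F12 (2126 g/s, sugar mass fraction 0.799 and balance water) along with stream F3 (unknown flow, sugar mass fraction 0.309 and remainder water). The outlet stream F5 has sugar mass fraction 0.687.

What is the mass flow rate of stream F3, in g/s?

Let F3 be the unknown flow. Total out = 2126 + F3.
sugar balance: 1698.7 + 0.309·F3 = 0.687·(2126 + F3)
(0.309 − 0.687)·F3 = 0.687×2126 − 1698.7 = -238.11
F3 = -238.11 / -0.378 = 629.93 g/s

629.9 g/s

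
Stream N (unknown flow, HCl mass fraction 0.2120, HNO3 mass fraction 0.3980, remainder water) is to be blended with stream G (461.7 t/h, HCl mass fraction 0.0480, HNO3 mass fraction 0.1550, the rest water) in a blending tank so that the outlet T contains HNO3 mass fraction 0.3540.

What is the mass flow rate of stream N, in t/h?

2088 t/h

Let N be the unknown flow. Total out = 461.7 + N.
HNO3 balance: 71.564 + 0.398·N = 0.354·(461.7 + N)
(0.398 − 0.354)·N = 0.354×461.7 − 71.564 = 91.878
N = 91.878 / 0.044 = 2088.1 t/h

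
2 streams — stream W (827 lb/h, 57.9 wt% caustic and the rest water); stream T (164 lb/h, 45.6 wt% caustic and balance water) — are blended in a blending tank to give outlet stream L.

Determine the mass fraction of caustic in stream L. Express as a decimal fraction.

0.559

Total flow out = 827 + 164 = 991 lb/h.
caustic in = 827×0.579 + 164×0.456 = 553.62 lb/h.
caustic mass fraction in L = 553.62/991 = 0.559.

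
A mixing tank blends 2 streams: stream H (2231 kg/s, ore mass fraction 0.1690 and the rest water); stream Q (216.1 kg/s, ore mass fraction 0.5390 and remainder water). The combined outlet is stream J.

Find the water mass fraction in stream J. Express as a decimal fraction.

0.7983

Total flow out = 2231 + 216.1 = 2447.1 kg/s.
water in = 2231×0.831 + 216.1×0.461 = 1953.6 kg/s.
water mass fraction in J = 1953.6/2447.1 = 0.7983.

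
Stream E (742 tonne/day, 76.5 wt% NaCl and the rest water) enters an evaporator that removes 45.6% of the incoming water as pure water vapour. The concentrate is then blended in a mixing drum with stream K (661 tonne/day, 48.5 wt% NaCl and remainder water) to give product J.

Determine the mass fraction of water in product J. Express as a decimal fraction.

0.3289

Vapour removed = 0.456×0.235×742 = 79.513 tonne/day; concentrate = 662.49 tonne/day.
water reaching the mixer = 94.857 (from concentrate) + 661×0.515 = 435.27 tonne/day.
Product flow = 662.49 + 661 = 1323.5 tonne/day; water fraction = 0.3289.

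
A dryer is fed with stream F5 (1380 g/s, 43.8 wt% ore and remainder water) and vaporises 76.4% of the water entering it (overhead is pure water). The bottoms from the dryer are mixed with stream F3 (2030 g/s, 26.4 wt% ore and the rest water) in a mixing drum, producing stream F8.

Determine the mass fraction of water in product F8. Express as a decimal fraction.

Vapour removed = 0.764×0.562×1380 = 592.53 g/s; concentrate = 787.47 g/s.
water reaching the mixer = 183.03 (from concentrate) + 2030×0.736 = 1677.1 g/s.
Product flow = 787.47 + 2030 = 2817.5 g/s; water fraction = 0.595.

0.595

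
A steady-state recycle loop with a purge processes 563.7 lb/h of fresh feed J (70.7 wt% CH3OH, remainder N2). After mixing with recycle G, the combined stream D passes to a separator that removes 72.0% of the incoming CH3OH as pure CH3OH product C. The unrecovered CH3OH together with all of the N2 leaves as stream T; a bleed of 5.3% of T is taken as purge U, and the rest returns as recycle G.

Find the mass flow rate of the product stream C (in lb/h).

CH3OH in D: m_A = 563.7×0.707 + (1−0.053)·(1−0.720)·m_A, so m_A = 398.54/0.7348 = 542.34 lb/h.
Product C = 0.720×542.34 = 390.49 lb/h.

390.5 lb/h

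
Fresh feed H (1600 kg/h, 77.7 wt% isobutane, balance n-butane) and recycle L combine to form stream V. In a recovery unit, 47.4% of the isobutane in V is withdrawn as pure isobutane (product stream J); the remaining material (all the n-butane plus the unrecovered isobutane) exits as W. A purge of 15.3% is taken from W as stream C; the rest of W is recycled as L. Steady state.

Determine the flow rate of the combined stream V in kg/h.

n-butane enters only via H and leaves only via the purge: 1600×0.223 = 0.153×(n-butane in W), and the recovery unit passes all n-butane, so n-butane in V = n-butane in W = 2332 kg/h.
isobutane in V: m_A = 1600×0.777 + (1−0.153)·(1−0.474)·m_A, so m_A = 1243.2/0.5545 = 2242.1 kg/h.
V = 2242.1 + 2332 = 4574.1 kg/h.

4574 kg/h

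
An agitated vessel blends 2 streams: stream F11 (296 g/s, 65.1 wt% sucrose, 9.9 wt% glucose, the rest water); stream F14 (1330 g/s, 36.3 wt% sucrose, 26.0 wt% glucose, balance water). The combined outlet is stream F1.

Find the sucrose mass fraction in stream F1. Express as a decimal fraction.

0.4154

Total flow out = 296 + 1330 = 1626 g/s.
sucrose in = 296×0.651 + 1330×0.363 = 675.49 g/s.
sucrose mass fraction in F1 = 675.49/1626 = 0.4154.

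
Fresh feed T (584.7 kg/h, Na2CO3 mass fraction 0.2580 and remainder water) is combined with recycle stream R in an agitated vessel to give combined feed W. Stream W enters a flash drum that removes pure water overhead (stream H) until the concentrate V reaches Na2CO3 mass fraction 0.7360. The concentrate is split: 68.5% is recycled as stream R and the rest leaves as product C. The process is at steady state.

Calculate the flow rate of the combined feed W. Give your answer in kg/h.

Overall Na2CO3 balance (none leaves overhead): Na2CO3 in fresh feed = Na2CO3 in product, i.e. 584.7×0.258 = (1−0.685)·V·0.736.
V = 150.85/(0.736×0.315) = 650.68 kg/h.
Recycle R = 0.685×650.68 = 445.71 kg/h.
Combined feed W = 584.7 + 445.71 = 1030.4 kg/h.

1030 kg/h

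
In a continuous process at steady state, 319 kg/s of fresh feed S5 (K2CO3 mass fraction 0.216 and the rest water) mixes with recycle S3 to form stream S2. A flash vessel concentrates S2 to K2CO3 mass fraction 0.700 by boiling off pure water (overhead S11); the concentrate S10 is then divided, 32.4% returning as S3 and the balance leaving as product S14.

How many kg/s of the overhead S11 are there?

Overall K2CO3 balance (none leaves overhead): K2CO3 in fresh feed = K2CO3 in product, i.e. 319×0.216 = (1−0.324)·S10·0.700.
S10 = 68.904/(0.700×0.676) = 145.61 kg/s.
Recycle S3 = 0.324×145.61 = 47.179 kg/s.
Combined feed S2 = 319 + 47.179 = 366.18 kg/s.
Overhead S11 = S2 − S10 = 366.18 − 145.61 = 220.57 kg/s.

220.6 kg/s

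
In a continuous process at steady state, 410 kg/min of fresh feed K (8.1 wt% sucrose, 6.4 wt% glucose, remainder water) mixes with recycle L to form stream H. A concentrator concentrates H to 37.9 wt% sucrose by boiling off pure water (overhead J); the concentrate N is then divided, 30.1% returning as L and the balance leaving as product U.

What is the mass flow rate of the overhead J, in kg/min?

322.4 kg/min

Overall sucrose balance (none leaves overhead): sucrose in fresh feed = sucrose in product, i.e. 410×0.081 = (1−0.301)·N·0.379.
N = 33.21/(0.379×0.699) = 125.36 kg/min.
Recycle L = 0.301×125.36 = 37.733 kg/min.
Combined feed H = 410 + 37.733 = 447.73 kg/min.
Overhead J = H − N = 447.73 − 125.36 = 322.37 kg/min.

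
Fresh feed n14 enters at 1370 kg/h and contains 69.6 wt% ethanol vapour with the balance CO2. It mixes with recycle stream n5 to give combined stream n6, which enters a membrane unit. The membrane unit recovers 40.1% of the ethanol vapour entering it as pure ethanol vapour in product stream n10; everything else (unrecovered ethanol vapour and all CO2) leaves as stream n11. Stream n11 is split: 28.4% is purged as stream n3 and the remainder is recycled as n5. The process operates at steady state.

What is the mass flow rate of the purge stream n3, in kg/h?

CO2 enters only via n14 and leaves only via the purge: 1370×0.304 = 0.284×(CO2 in n11), and the membrane unit passes all CO2, so CO2 in n6 = CO2 in n11 = 1466.5 kg/h.
ethanol vapour in n6: m_A = 1370×0.696 + (1−0.284)·(1−0.401)·m_A, so m_A = 953.52/0.5711 = 1669.6 kg/h.
n11 = (1−0.401)×1669.6 + 1466.5 = 2466.6 kg/h.
Purge n3 = 0.284×2466.6 = 700.5 kg/h.

700.5 kg/h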